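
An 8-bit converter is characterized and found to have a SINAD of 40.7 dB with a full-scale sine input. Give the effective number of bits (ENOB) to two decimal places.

6.47 bits

ENOB = (SINAD − 1.76) / 6.02 = (40.7 − 1.76)/6.02 = 6.468.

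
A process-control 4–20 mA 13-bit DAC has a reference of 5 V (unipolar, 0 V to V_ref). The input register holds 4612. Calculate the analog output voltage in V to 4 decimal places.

2.8149 V

LSB = 5 V / 2^13 = 0.610 mV.
V_out = 0 + 4612 × 0.000610352 V = 2.81494 V.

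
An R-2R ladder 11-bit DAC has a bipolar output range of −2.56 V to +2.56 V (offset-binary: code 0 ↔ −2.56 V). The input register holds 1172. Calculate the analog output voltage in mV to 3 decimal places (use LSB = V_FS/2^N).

370.000 mV

LSB = 5.12 V / 2^11 = 2.500 mV.
V_out = (−2.56) + 1172 × 0.0025 V = 0.37 V.
= 370.000 mV.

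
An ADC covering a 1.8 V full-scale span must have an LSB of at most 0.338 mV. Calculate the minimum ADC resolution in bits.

Number of steps required ≥ 1.8 V / 0.338 mV = 5325.44.
Need 2^N ≥ 5325.44; 2^12 = 4096, 2^13 = 8192.
Minimum N = 13.

13 bits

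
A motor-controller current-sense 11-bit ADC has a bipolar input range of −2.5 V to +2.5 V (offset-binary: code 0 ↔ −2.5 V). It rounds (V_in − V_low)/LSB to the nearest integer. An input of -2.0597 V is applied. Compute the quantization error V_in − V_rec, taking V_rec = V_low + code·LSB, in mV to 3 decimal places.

0.847 mV

One LSB is 5 V / 2048 = 2.441 mV.
(-2.0597 − (−2.5))/0.00244141 = 180.3469; round gives code 180.
Reconstructed: -2.0605469 V.
V_in − V_rec = 0.000846875 V = 0.847 mV.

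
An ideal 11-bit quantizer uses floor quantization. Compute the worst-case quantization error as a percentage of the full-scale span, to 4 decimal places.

Truncating → worst-case error = 1 LSB = V_FS/2^11, so 100/2048 = 0.0488281 % of full scale.

0.0488 %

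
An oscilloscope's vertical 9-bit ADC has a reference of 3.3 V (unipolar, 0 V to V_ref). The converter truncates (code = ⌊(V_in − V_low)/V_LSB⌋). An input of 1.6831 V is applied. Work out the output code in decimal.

code 261

LSB = 3.3 V / 512 = 6.445 mV.
Input sits at 261.136 steps above V_low.
Floor → code 261.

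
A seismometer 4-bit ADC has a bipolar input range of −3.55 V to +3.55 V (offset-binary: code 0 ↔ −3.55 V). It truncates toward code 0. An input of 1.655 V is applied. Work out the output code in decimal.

code 11

Full-scale span = 7.1 V; LSB = 7.1/2^4 = 443.750 mV.
(V_in − V_low)/LSB = (1.655 − (−3.55)) / 0.44375 = 11.730.
⌊·⌋(11.730) = 11.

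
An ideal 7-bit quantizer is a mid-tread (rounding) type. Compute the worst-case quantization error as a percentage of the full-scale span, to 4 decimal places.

0.3906 %

Rounding → worst-case error = ½ LSB = V_FS/2^8, so 100/256 = 0.390625 % of full scale.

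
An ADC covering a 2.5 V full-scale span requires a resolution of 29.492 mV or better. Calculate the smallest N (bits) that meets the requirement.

Number of steps required ≥ 2.5 V / 29.492 mV = 84.77.
Need 2^N ≥ 84.77; 2^6 = 64, 2^7 = 128.
Minimum N = 7.

7 bits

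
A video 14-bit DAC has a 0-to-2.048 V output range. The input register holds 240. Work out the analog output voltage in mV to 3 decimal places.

30.000 mV

LSB = 2.048 V / 2^14 = 125.00 µV.
V_out = 0 + 240 × 0.000125 V = 0.03 V.
= 30.000 mV.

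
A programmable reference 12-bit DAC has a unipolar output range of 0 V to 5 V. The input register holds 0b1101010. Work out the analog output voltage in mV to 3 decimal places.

129.395 mV

LSB = 5 V / 2^12 = 1.221 mV.
Code 0b1101010 = 106 decimal.
V_out = 0 + 106 × 0.0012207 V = 0.129395 V.
= 129.395 mV.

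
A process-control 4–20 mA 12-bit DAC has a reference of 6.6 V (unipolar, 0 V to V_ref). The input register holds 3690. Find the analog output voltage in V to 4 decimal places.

5.9458 V

LSB = 6.6 V / 2^12 = 1.611 mV.
V_out = 0 + 3690 × 0.00161133 V = 5.9458 V.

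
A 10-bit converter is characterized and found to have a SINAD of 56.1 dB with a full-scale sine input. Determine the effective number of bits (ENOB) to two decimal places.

9.03 bits

ENOB = (SINAD − 1.76) / 6.02 = (56.1 − 1.76)/6.02 = 9.027.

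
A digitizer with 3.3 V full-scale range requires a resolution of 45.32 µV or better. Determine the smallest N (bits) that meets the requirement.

Number of steps required ≥ 3.3 V / 45.32 µV = 72815.53.
Need 2^N ≥ 72815.53; 2^16 = 65536, 2^17 = 131072.
Minimum N = 17.

17 bits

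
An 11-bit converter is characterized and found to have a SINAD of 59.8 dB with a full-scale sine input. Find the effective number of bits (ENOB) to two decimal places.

9.64 bits

ENOB = (SINAD − 1.76) / 6.02 = (59.8 − 1.76)/6.02 = 9.641.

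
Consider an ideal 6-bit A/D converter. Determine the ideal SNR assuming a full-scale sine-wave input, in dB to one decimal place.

SNR ≈ 6.02·N + 1.76 dB = 6.02·6 + 1.76 = 37.88 dB.

37.9 dB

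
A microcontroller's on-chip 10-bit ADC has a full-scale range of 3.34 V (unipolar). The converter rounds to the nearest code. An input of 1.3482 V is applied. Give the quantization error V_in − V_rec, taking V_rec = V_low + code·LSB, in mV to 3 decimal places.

1.110 mV

LSB = 3.34/2^10 = 3.262 mV.
Scaled input = 413.3404 LSBs, so code = 413.
Code 413 maps back to 0 + 413×0.00326172 V = 1.3470898 V.
Difference: 0.00111016 V → 1.110 mV.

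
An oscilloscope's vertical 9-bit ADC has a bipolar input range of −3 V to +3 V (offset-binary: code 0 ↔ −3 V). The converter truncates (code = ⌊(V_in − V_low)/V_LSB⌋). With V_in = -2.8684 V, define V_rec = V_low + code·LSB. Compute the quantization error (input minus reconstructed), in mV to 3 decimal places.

2.694 mV

LSB = 6/2^9 = 11.719 mV.
(V_in − V_low)/LSB = (-2.8684 − (−3))/0.0117188 = 11.2299 → code 11 (floor).
Code 11 maps back to (−3) + 11×0.0117188 V = -2.8710938 V.
Difference: 0.00269375 V → 2.694 mV.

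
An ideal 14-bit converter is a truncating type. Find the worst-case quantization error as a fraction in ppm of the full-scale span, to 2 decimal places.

Truncating → worst-case error = 1 LSB = V_FS/2^14, so 1e+06/16384 = 61.0352 ppm of full scale.

61.04 ppm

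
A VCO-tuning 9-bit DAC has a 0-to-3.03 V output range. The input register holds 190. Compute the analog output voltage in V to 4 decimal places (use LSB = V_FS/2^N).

1.1244 V

LSB = 3.03 V / 2^9 = 5.918 mV.
V_out = 0 + 190 × 0.00591797 V = 1.12441 V.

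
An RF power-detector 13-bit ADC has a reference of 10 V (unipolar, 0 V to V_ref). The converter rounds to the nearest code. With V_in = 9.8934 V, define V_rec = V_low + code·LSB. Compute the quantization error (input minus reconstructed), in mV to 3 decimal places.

-0.399 mV

LSB = 10/2^13 = 1.221 mV.
(V_in − V_low)/LSB = (9.8934 − 0)/0.0012207 = 8104.6733 → code 8105 (round).
Reconstructed: 9.8937988 V.
Error = 9.8934 − 9.8937988 = -0.000398828 V = -0.399 mV.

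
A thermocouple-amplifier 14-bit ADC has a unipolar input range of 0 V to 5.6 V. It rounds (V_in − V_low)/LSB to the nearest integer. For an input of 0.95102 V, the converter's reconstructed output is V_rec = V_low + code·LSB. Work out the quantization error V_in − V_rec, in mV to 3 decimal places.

One LSB is 5.6 V / 16384 = 341.80 µV.
(0.95102 − 0)/0.000341797 = 2782.4128; round gives code 2782.
Reconstructed: 0.95087891 V.
Difference: 0.000141094 V → 0.141 mV.

0.141 mV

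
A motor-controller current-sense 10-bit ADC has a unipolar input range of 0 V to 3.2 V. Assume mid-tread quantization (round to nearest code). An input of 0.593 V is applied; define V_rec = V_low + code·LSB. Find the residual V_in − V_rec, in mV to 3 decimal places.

-0.750 mV

LSB = 3.2/2^10 = 3.125 mV.
(0.593 − 0)/0.003125 = 189.7600; round gives code 190.
Code 190 maps back to 0 + 190×0.003125 V = 0.59375 V.
Error = 0.593 − 0.59375 = -0.00075 V = -0.750 mV.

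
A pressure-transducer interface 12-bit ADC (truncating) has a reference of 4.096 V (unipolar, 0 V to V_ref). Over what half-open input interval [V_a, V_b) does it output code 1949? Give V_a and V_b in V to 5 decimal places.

[1.94900 V, 1.95000 V)

LSB = 4.096/2^12 = 1.000 mV.
V_a = V_low + 1949·LSB = 1.949 V; V_b = V_low + 1950·LSB = 1.95 V.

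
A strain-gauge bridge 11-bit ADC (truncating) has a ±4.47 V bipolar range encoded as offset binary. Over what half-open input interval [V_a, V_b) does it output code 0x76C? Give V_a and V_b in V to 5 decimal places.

LSB = 8.94/2^11 = 4.365 mV.
Code 0x76C = 1900 decimal.
V_a = V_low + 1900·LSB = 3.82395 V; V_b = V_low + 1901·LSB = 3.82831 V.

[3.82395 V, 3.82831 V)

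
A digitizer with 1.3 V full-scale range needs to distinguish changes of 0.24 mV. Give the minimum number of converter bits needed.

13 bits

Number of steps required ≥ 1.3 V / 0.24 mV = 5416.67.
Need 2^N ≥ 5416.67; 2^12 = 4096, 2^13 = 8192.
Minimum N = 13.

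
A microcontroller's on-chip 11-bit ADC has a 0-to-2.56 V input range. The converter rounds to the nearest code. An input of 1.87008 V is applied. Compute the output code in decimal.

code 1496

Full-scale span = 2.56 V; LSB = 2.56/2^11 = 1.250 mV.
(V_in − V_low)/LSB = (1.87008 − 0) / 0.00125 = 1496.064.
So the output code is 1496.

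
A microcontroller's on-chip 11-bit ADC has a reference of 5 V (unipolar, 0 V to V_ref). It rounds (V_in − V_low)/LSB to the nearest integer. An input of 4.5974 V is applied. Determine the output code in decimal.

Full-scale span = 5 V; LSB = 5/2^11 = 2.441 mV.
(V_in − V_low)/LSB = (4.5974 − 0) / 0.00244141 = 1883.095.
Round → code 1883.

code 1883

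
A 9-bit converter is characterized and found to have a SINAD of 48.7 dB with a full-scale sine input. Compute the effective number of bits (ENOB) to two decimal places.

7.80 bits

ENOB = (SINAD − 1.76) / 6.02 = (48.7 − 1.76)/6.02 = 7.797.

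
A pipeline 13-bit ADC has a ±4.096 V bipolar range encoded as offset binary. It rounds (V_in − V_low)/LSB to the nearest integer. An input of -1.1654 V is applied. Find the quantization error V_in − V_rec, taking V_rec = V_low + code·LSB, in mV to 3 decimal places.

LSB = 8.192/2^13 = 1.000 mV.
(-1.1654 − (−4.096))/0.001 = 2930.6000; round gives code 2931.
Reconstructed: -1.165 V.
Difference: -0.0004 V → -0.400 mV.

-0.400 mV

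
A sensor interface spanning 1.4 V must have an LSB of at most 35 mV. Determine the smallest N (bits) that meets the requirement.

Number of steps required ≥ 1.4 V / 35 mV = 40.00.
Need 2^N ≥ 40.00; 2^5 = 32, 2^6 = 64.
Minimum N = 6.

6 bits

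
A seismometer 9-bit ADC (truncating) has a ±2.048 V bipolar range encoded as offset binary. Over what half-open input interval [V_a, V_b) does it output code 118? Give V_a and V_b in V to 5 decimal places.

LSB = 4.096/2^9 = 8.000 mV.
V_a = V_low + 118·LSB = -1.104 V; V_b = V_low + 119·LSB = -1.096 V.

[-1.10400 V, -1.09600 V)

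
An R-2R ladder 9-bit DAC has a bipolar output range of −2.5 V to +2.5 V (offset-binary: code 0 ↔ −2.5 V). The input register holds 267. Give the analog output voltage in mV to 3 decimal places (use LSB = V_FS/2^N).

107.422 mV

LSB = 5 V / 2^9 = 9.766 mV.
V_out = (−2.5) + 267 × 0.00976562 V = 0.107422 V.
= 107.422 mV.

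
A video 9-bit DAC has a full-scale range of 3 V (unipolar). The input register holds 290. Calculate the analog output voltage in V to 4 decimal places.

LSB = 3 V / 2^9 = 5.859 mV.
V_out = 0 + 290 × 0.00585938 V = 1.69922 V.

1.6992 V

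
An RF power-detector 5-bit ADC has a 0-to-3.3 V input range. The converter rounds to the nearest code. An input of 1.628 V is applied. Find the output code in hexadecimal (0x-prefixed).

With 32 levels over 3.3 V, one step is 103.125 mV.
Input sits at 15.787 steps above V_low.
Round → code 16.
In hexadecimal (0x-prefixed): 0x10.

code 0x10 (decimal 16)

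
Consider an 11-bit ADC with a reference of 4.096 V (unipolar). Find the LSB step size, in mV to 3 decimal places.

2.000 mV

Full-scale span = 4.096 V.
LSB = 4.096 / 2^11 = 4.096 / 2048 = 0.002 V = 2.000 mV.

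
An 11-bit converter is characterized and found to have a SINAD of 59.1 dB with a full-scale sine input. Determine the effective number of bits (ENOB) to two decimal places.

ENOB = (SINAD − 1.76) / 6.02 = (59.1 − 1.76)/6.02 = 9.525.

9.52 bits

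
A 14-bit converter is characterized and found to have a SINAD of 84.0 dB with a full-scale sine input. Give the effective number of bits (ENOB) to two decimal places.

13.66 bits

ENOB = (SINAD − 1.76) / 6.02 = (84.0 − 1.76)/6.02 = 13.661.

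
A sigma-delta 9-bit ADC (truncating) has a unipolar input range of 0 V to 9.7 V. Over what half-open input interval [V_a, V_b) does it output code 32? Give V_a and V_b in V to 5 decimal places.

[0.60625 V, 0.62520 V)

LSB = 9.7/2^9 = 18.945 mV.
V_a = V_low + 32·LSB = 0.60625 V; V_b = V_low + 33·LSB = 0.625195 V.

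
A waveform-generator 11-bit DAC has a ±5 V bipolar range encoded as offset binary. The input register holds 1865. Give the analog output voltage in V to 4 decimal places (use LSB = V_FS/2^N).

4.1064 V

LSB = 10 V / 2^11 = 4.883 mV.
V_out = (−5) + 1865 × 0.00488281 V = 4.10645 V.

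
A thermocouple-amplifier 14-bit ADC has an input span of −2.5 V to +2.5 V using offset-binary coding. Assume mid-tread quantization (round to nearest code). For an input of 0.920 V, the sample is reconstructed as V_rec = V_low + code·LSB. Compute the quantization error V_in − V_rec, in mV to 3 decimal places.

-0.105 mV

One LSB is 5 V / 16384 = 305.18 µV.
(V_in − V_low)/LSB = (0.920 − (−2.5))/0.000305176 = 11206.6560 → code 11207 (round).
Reconstructed: 0.92010498 V.
V_in − V_rec = -0.00010498 V = -0.105 mV.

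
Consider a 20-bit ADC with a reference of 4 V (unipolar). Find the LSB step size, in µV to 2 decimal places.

3.81 µV

Full-scale span = 4 V.
LSB = 4 / 2^20 = 4 / 1048576 = 3.8147e-06 V = 3.81 µV.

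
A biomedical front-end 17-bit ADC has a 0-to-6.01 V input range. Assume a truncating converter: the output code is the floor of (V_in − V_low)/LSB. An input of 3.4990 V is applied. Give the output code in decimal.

code 76309

With 131072 levels over 6.01 V, one step is 45.85 µV.
Input sits at 76309.639 steps above V_low.
So the output code is 76309.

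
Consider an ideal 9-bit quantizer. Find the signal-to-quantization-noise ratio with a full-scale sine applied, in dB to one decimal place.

SNR ≈ 6.02·N + 1.76 dB = 6.02·9 + 1.76 = 55.94 dB.

55.9 dB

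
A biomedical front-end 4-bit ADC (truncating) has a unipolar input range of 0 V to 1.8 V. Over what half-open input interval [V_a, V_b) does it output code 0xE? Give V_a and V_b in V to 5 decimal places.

LSB = 1.8/2^4 = 112.500 mV.
Code 0xE = 14 decimal.
V_a = V_low + 14·LSB = 1.575 V; V_b = V_low + 15·LSB = 1.6875 V.

[1.57500 V, 1.68750 V)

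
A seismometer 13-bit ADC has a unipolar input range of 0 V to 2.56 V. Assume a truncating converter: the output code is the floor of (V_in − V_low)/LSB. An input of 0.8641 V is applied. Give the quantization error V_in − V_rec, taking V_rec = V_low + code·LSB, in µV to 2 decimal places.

37.50 µV

LSB = 2.56/2^13 = 312.50 µV.
(0.8641 − 0)/0.0003125 = 2765.1200; ⌊·⌋ gives code 2765.
Reconstructed: 0.8640625 V.
V_in − V_rec = 3.75e-05 V = 37.50 µV.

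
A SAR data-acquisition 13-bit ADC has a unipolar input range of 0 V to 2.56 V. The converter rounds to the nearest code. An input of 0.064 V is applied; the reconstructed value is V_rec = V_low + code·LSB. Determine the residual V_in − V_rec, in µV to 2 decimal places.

Step size: 2.56 V ÷ 2^13 = 312.50 µV.
Scaled input = 204.8000 LSBs, so code = 205.
Reconstructed: 0.0640625 V.
V_in − V_rec = -6.25e-05 V = -62.50 µV.

-62.50 µV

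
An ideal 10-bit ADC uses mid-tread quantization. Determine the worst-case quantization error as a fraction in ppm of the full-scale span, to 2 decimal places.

488.28 ppm

Rounding → worst-case error = ½ LSB = V_FS/2^11, so 1e+06/2048 = 488.281 ppm of full scale.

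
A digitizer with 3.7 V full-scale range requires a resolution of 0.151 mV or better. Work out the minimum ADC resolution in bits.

Number of steps required ≥ 3.7 V / 0.151 mV = 24503.31.
Need 2^N ≥ 24503.31; 2^14 = 16384, 2^15 = 32768.
Minimum N = 15.

15 bits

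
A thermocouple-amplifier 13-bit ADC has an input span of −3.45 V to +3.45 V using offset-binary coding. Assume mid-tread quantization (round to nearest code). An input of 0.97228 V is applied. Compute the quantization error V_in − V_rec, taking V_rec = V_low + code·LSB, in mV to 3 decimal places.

LSB = 6.9/2^13 = 0.842 mV.
(0.97228 − (−3.45))/0.000842285 = 5250.3359; round gives code 5250.
Reconstructed: 0.97199707 V.
V_in − V_rec = 0.00028293 V = 0.283 mV.

0.283 mV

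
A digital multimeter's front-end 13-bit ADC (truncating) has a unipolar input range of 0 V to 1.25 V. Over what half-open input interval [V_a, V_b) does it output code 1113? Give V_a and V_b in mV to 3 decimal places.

LSB = 1.25/2^13 = 152.59 µV.
V_a = V_low + 1113·LSB = 0.16983 V; V_b = V_low + 1114·LSB = 0.169983 V.

[169.830 mV, 169.983 mV)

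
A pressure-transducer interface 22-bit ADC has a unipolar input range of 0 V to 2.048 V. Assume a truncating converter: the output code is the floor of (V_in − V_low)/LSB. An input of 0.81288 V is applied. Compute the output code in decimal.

With 4194304 levels over 2.048 V, one step is 0.49 µV.
Input sits at 1664778.240 steps above V_low.
Floor → code 1664778.

code 1664778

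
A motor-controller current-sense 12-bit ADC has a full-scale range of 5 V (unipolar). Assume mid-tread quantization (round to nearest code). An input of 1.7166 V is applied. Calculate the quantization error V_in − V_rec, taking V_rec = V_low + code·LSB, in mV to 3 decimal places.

LSB = 5/2^12 = 1.221 mV.
Scaled input = 1406.2387 LSBs, so code = 1406.
Reconstructed: 1.7163086 V.
Difference: 0.000291406 V → 0.291 mV.

0.291 mV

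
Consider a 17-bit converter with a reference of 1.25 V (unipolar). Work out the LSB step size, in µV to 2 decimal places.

Full-scale span = 1.25 V.
LSB = 1.25 / 2^17 = 1.25 / 131072 = 9.53674e-06 V = 9.54 µV.

9.54 µV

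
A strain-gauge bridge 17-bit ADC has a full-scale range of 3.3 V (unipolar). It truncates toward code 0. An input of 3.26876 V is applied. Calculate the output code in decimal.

code 129831

With 131072 levels over 3.3 V, one step is 25.18 µV.
Input sits at 129831.185 steps above V_low.
So the output code is 129831.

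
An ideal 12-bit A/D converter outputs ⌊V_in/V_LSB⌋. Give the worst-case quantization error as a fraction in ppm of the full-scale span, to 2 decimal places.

Truncating → worst-case error = 1 LSB = V_FS/2^12, so 1e+06/4096 = 244.141 ppm of full scale.

244.14 ppm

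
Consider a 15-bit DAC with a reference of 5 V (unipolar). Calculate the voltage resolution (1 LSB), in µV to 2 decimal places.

152.59 µV

Full-scale span = 5 V.
LSB = 5 / 2^15 = 5 / 32768 = 0.000152588 V = 152.59 µV.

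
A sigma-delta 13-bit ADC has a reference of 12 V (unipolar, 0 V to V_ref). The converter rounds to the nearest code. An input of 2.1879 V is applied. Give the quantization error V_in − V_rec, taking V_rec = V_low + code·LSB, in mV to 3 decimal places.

-0.577 mV

One LSB is 12 V / 8192 = 1.465 mV.
(V_in − V_low)/LSB = (2.1879 − 0)/0.00146484 = 1493.6064 → code 1494 (round).
V_rec = 0 + 1494·0.00146484 = 2.1884766 V.
Difference: -0.000576563 V → -0.577 mV.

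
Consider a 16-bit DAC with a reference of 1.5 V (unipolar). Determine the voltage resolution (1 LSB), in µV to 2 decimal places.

Full-scale span = 1.5 V.
LSB = 1.5 / 2^16 = 1.5 / 65536 = 2.28882e-05 V = 22.89 µV.

22.89 µV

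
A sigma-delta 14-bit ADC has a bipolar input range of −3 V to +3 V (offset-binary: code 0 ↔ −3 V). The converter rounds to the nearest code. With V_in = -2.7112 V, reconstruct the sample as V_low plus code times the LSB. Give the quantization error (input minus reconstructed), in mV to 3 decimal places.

-0.140 mV

Step size: 6 V ÷ 2^14 = 366.21 µV.
(-2.7112 − (−3))/0.000366211 = 788.6165; round gives code 789.
Code 789 maps back to (−3) + 789×0.000366211 V = -2.7110596 V.
Error = -2.7112 − (−2.7110596) = -0.00014043 V = -0.140 mV.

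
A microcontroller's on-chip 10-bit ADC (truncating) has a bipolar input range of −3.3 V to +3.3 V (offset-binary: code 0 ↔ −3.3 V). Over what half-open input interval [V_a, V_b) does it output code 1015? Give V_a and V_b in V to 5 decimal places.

LSB = 6.6/2^10 = 6.445 mV.
V_a = V_low + 1015·LSB = 3.24199 V; V_b = V_low + 1016·LSB = 3.24844 V.

[3.24199 V, 3.24844 V)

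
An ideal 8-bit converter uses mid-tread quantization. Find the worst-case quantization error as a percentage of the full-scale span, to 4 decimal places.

0.1953 %

Rounding → worst-case error = ½ LSB = V_FS/2^9, so 100/512 = 0.195312 % of full scale.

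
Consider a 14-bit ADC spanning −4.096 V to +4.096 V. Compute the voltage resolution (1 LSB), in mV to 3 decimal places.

0.500 mV

Full-scale span = 8.192 V.
LSB = 8.192 / 2^14 = 8.192 / 16384 = 0.0005 V = 0.500 mV.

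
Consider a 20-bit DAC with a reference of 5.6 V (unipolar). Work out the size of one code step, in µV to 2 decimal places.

5.34 µV

Full-scale span = 5.6 V.
LSB = 5.6 / 2^20 = 5.6 / 1048576 = 5.34058e-06 V = 5.34 µV.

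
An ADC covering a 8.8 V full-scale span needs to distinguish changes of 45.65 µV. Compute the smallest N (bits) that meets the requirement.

Number of steps required ≥ 8.8 V / 45.65 µV = 192771.08.
Need 2^N ≥ 192771.08; 2^17 = 131072, 2^18 = 262144.
Minimum N = 18.

18 bits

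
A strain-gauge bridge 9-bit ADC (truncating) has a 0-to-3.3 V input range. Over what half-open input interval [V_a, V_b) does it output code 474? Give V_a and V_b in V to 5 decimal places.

[3.05508 V, 3.06152 V)

LSB = 3.3/2^9 = 6.445 mV.
V_a = V_low + 474·LSB = 3.05508 V; V_b = V_low + 475·LSB = 3.06152 V.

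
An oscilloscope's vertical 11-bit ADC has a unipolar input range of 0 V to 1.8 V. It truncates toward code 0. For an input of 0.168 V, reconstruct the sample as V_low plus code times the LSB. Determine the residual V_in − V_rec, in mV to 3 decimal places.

0.129 mV

Step size: 1.8 V ÷ 2^11 = 0.879 mV.
Scaled input = 191.1467 LSBs, so code = 191.
Reconstructed: 0.16787109 V.
Error = 0.168 − 0.16787109 = 0.000128906 V = 0.129 mV.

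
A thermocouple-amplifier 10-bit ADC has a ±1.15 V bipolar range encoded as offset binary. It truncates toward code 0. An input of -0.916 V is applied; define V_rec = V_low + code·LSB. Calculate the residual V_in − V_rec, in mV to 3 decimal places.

0.406 mV

One LSB is 2.3 V / 1024 = 2.246 mV.
Scaled input = 104.1809 LSBs, so code = 104.
V_rec = (−1.15) + 104·0.00224609 = -0.91640625 V.
V_in − V_rec = 0.00040625 V = 0.406 mV.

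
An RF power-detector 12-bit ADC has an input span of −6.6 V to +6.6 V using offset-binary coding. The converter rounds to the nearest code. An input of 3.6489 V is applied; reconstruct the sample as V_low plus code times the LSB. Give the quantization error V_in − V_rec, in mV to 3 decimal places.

LSB = 13.2/2^12 = 3.223 mV.
(V_in − V_low)/LSB = (3.6489 − (−6.6))/0.00322266 = 3180.2647 → code 3180 (round).
V_rec = (−6.6) + 3180·0.00322266 = 3.6480469 V.
V_in − V_rec = 0.000853125 V = 0.853 mV.

0.853 mV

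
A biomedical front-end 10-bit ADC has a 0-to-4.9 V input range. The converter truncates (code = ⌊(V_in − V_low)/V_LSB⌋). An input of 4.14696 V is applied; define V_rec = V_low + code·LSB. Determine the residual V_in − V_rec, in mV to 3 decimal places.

One LSB is 4.9 V / 1024 = 4.785 mV.
Scaled input = 866.6300 LSBs, so code = 866.
Code 866 maps back to 0 + 866×0.00478516 V = 4.1439453 V.
V_in − V_rec = 0.00301469 V = 3.015 mV.

3.015 mV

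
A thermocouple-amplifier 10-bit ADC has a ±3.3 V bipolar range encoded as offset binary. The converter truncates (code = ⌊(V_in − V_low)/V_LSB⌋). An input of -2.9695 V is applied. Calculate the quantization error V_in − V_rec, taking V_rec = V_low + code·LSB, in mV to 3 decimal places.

LSB = 6.6/2^10 = 6.445 mV.
(-2.9695 − (−3.3))/0.00644531 = 51.2776; ⌊·⌋ gives code 51.
Code 51 maps back to (−3.3) + 51×0.00644531 V = -2.9712891 V.
Error = -2.9695 − (−2.9712891) = 0.00178906 V = 1.789 mV.

1.789 mV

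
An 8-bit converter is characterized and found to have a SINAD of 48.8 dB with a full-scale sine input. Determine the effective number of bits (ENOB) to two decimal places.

7.81 bits

ENOB = (SINAD − 1.76) / 6.02 = (48.8 − 1.76)/6.02 = 7.814.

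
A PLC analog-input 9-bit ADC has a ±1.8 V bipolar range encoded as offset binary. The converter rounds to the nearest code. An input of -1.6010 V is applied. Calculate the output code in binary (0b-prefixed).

With 512 levels over 3.6 V, one step is 7.031 mV.
(-1.6010 − (−1.8)) / 0.00703125 = 28.302 LSBs.
So the output code is 28.
In binary (0b-prefixed): 0b11100.

code 0b11100 (decimal 28)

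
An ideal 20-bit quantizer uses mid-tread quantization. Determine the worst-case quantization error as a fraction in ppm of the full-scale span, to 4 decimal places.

Rounding → worst-case error = ½ LSB = V_FS/2^21, so 1e+06/2097152 = 0.476837 ppm of full scale.

0.4768 ppm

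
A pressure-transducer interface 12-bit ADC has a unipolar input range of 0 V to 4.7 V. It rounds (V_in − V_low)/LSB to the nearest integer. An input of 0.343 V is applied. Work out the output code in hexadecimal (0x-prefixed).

code 0x12B (decimal 299)

With 4096 levels over 4.7 V, one step is 1.147 mV.
Input sits at 298.921 steps above V_low.
Round → code 299.
In hexadecimal (0x-prefixed): 0x12B.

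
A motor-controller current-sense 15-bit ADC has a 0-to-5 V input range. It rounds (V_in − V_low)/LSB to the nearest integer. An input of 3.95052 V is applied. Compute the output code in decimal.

Full-scale span = 5 V; LSB = 5/2^15 = 152.59 µV.
Input sits at 25890.128 steps above V_low.
Round → code 25890.

code 25890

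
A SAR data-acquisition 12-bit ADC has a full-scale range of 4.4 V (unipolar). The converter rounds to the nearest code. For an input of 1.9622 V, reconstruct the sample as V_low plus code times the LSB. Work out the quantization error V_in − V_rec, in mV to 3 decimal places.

Step size: 4.4 V ÷ 2^12 = 1.074 mV.
Scaled input = 1826.6298 LSBs, so code = 1827.
Reconstructed: 1.9625977 V.
Error = 1.9622 − 1.9625977 = -0.000397656 V = -0.398 mV.

-0.398 mV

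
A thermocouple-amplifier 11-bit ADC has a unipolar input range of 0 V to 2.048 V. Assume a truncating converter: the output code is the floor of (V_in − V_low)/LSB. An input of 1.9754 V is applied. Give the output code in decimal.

code 1975

LSB = 2.048 V / 2048 = 1.000 mV.
(V_in − V_low)/LSB = (1.9754 − 0) / 0.001 = 1975.400.
Floor → code 1975.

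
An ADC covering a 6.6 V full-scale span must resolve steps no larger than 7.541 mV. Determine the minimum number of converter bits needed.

10 bits

Number of steps required ≥ 6.6 V / 7.541 mV = 875.22.
Need 2^N ≥ 875.22; 2^9 = 512, 2^10 = 1024.
Minimum N = 10.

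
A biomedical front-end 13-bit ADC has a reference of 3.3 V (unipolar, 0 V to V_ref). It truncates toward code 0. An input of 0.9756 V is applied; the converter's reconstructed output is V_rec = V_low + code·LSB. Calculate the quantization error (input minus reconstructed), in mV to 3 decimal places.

0.344 mV

One LSB is 3.3 V / 8192 = 402.83 µV.
(0.9756 − 0)/0.000402832 = 2421.8531; ⌊·⌋ gives code 2421.
Reconstructed: 0.97525635 V.
Difference: 0.000343652 V → 0.344 mV.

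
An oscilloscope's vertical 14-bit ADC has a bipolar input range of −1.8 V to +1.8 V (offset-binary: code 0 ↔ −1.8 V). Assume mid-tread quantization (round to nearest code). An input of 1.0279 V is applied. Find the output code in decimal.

Full-scale span = 3.6 V; LSB = 3.6/2^14 = 219.73 µV.
(V_in − V_low)/LSB = (1.0279 − (−1.8)) / 0.000219727 = 12870.087.
So the output code is 12870.

code 12870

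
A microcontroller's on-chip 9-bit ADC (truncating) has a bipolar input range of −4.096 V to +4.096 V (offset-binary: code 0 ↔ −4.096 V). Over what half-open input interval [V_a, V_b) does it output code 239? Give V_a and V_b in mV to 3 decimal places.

LSB = 8.192/2^9 = 16.000 mV.
V_a = V_low + 239·LSB = -0.272 V; V_b = V_low + 240·LSB = -0.256 V.

[-272.000 mV, -256.000 mV)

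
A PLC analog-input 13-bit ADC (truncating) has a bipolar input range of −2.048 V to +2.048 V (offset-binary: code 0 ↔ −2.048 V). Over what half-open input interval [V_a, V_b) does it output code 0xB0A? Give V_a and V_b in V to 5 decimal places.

LSB = 4.096/2^13 = 0.500 mV.
Code 0xB0A = 2826 decimal.
V_a = V_low + 2826·LSB = -0.635 V; V_b = V_low + 2827·LSB = -0.6345 V.

[-0.63500 V, -0.63450 V)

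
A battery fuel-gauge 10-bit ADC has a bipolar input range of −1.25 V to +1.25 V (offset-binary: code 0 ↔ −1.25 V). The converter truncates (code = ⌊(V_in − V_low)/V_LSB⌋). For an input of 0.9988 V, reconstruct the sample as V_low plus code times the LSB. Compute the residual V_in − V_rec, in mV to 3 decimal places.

Step size: 2.5 V ÷ 2^10 = 2.441 mV.
(0.9988 − (−1.25))/0.00244141 = 921.1085; ⌊·⌋ gives code 921.
Reconstructed: 0.99853516 V.
Difference: 0.000264844 V → 0.265 mV.

0.265 mV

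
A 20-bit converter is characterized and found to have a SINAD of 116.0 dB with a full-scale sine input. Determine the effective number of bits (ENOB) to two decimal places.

ENOB = (SINAD − 1.76) / 6.02 = (116.0 − 1.76)/6.02 = 18.977.

18.98 bits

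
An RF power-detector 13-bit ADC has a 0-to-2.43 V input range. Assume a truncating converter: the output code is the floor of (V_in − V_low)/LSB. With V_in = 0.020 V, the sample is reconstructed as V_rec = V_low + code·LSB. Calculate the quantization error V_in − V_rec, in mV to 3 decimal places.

LSB = 2.43/2^13 = 296.63 µV.
(0.020 − 0)/0.000296631 = 67.4239; ⌊·⌋ gives code 67.
Code 67 maps back to 0 + 67×0.000296631 V = 0.019874268 V.
Difference: 0.000125732 V → 0.126 mV.

0.126 mV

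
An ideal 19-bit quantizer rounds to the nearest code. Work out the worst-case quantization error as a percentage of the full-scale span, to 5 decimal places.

0.00010 %

Rounding → worst-case error = ½ LSB = V_FS/2^20, so 100/1048576 = 9.53674e-05 % of full scale.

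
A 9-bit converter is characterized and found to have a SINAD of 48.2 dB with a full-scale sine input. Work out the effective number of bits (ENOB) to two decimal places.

ENOB = (SINAD − 1.76) / 6.02 = (48.2 − 1.76)/6.02 = 7.714.

7.71 bits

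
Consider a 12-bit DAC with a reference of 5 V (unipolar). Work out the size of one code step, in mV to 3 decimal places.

1.221 mV

Full-scale span = 5 V.
LSB = 5 / 2^12 = 5 / 4096 = 0.0012207 V = 1.221 mV.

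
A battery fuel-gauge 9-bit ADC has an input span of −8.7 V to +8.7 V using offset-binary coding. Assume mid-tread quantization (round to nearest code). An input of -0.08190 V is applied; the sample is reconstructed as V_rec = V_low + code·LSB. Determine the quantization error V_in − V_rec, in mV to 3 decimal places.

One LSB is 17.4 V / 512 = 33.984 mV.
Scaled input = 253.5901 LSBs, so code = 254.
V_rec = (−8.7) + 254·0.0339844 = -0.06796875 V.
Difference: -0.0139312 V → -13.931 mV.

-13.931 mV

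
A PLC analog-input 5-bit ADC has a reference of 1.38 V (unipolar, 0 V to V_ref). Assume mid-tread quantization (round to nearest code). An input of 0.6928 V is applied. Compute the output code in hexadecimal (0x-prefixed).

code 0x10 (decimal 16)

Full-scale span = 1.38 V; LSB = 1.38/2^5 = 43.125 mV.
Input sits at 16.065 steps above V_low.
So the output code is 16.
In hexadecimal (0x-prefixed): 0x10.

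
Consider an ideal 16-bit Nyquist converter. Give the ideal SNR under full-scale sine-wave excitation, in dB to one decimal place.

98.1 dB

SNR ≈ 6.02·N + 1.76 dB = 6.02·16 + 1.76 = 98.08 dB.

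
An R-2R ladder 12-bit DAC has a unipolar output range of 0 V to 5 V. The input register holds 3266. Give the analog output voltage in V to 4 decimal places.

LSB = 5 V / 2^12 = 1.221 mV.
V_out = 0 + 3266 × 0.0012207 V = 3.98682 V.

3.9868 V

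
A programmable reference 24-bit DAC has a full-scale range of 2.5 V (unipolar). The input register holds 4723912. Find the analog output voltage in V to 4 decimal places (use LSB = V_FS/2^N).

0.7039 V

LSB = 2.5 V / 2^24 = 0.15 µV.
V_out = 0 + 4723912 × 1.49012e-07 V = 0.703918 V.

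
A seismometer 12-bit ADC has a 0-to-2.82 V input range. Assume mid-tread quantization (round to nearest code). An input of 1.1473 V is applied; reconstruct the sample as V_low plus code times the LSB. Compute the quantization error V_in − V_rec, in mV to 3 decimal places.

0.298 mV

One LSB is 2.82 V / 4096 = 0.688 mV.
(1.1473 − 0)/0.000688477 = 1666.4329; round gives code 1666.
V_rec = 0 + 1666·0.000688477 = 1.147002 V.
Difference: 0.000298047 V → 0.298 mV.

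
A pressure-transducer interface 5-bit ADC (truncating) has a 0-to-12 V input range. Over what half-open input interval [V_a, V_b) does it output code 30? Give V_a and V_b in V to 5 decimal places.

[11.25000 V, 11.62500 V)

LSB = 12/2^5 = 375.000 mV.
V_a = V_low + 30·LSB = 11.25 V; V_b = V_low + 31·LSB = 11.625 V.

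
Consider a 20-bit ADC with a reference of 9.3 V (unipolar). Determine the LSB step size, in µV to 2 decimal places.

8.87 µV

Full-scale span = 9.3 V.
LSB = 9.3 / 2^20 = 9.3 / 1048576 = 8.86917e-06 V = 8.87 µV.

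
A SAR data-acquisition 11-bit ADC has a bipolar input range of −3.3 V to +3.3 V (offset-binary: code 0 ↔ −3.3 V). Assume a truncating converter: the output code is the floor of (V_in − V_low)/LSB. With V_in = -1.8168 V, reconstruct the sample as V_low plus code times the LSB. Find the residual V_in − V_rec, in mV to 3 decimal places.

One LSB is 6.6 V / 2048 = 3.223 mV.
(V_in − V_low)/LSB = (-1.8168 − (−3.3))/0.00322266 = 460.2415 → code 460 (floor).
Code 460 maps back to (−3.3) + 460×0.00322266 V = -1.8175781 V.
V_in − V_rec = 0.000778125 V = 0.778 mV.

0.778 mV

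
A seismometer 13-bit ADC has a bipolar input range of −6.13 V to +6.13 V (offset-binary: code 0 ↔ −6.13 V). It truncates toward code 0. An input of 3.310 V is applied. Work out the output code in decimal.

LSB = 12.26 V / 8192 = 1.497 mV.
Input sits at 6307.706 steps above V_low.
Floor → code 6307.

code 6307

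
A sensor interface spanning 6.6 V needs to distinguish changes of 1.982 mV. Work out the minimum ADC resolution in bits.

12 bits

Number of steps required ≥ 6.6 V / 1.982 mV = 3329.97.
Need 2^N ≥ 3329.97; 2^11 = 2048, 2^12 = 4096.
Minimum N = 12.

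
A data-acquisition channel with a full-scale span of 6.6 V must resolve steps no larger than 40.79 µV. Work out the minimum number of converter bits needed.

18 bits

Number of steps required ≥ 6.6 V / 40.79 µV = 161804.36.
Need 2^N ≥ 161804.36; 2^17 = 131072, 2^18 = 262144.
Minimum N = 18.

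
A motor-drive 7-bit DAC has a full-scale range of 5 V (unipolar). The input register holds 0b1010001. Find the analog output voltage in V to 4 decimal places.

LSB = 5 V / 2^7 = 39.062 mV.
Code 0b1010001 = 81 decimal.
V_out = 0 + 81 × 0.0390625 V = 3.16406 V.

3.1641 V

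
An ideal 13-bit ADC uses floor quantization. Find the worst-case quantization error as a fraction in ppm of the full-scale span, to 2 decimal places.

122.07 ppm

Truncating → worst-case error = 1 LSB = V_FS/2^13, so 1e+06/8192 = 122.07 ppm of full scale.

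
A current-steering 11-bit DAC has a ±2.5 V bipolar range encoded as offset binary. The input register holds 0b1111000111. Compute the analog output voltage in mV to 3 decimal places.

LSB = 5 V / 2^11 = 2.441 mV.
Code 0b1111000111 = 967 decimal.
V_out = (−2.5) + 967 × 0.00244141 V = -0.13916 V.
= -139.160 mV.

-139.160 mV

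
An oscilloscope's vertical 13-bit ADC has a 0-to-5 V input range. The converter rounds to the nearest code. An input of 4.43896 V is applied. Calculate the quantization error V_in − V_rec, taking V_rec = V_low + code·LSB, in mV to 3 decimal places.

LSB = 5/2^13 = 0.610 mV.
(4.43896 − 0)/0.000610352 = 7272.7921; round gives code 7273.
Reconstructed: 4.4390869 V.
Difference: -0.000126914 V → -0.127 mV.

-0.127 mV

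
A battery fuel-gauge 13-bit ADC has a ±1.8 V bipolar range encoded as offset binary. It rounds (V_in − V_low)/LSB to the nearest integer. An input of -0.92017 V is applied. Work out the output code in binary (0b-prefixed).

code 0b11111010010 (decimal 2002)

With 8192 levels over 3.6 V, one step is 439.45 µV.
Input sits at 2002.102 steps above V_low.
Round → code 2002.
In binary (0b-prefixed): 0b11111010010.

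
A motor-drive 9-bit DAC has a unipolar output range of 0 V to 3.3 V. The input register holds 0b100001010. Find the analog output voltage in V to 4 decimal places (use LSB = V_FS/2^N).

1.7145 V

LSB = 3.3 V / 2^9 = 6.445 mV.
Code 0b100001010 = 266 decimal.
V_out = 0 + 266 × 0.00644531 V = 1.71445 V.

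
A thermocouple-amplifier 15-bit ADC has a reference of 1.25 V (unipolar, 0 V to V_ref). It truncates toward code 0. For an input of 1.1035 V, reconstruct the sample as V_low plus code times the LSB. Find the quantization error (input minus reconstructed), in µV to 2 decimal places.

22.52 µV

One LSB is 1.25 V / 32768 = 38.15 µV.
(1.1035 − 0)/3.8147e-05 = 28927.5904; ⌊·⌋ gives code 28927.
Code 28927 maps back to 0 + 28927×3.8147e-05 V = 1.1034775 V.
Difference: 2.2522e-05 V → 22.52 µV.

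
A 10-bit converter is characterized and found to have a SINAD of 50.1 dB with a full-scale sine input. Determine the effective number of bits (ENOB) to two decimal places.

ENOB = (SINAD − 1.76) / 6.02 = (50.1 − 1.76)/6.02 = 8.030.

8.03 bits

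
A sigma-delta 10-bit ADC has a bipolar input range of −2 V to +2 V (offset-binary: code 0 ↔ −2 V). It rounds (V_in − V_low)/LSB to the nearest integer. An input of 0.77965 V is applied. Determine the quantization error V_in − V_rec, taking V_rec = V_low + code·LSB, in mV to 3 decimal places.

-1.600 mV

LSB = 4/2^10 = 3.906 mV.
(0.77965 − (−2))/0.00390625 = 711.5904; round gives code 712.
V_rec = (−2) + 712·0.00390625 = 0.78125 V.
Difference: -0.0016 V → -1.600 mV.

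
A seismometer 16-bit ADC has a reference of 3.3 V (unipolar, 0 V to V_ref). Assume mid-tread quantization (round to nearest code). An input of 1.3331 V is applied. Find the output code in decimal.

code 26475

LSB = 3.3 V / 65536 = 50.35 µV.
(1.3331 − 0) / 5.0354e-05 = 26474.558 LSBs.
Round → code 26475.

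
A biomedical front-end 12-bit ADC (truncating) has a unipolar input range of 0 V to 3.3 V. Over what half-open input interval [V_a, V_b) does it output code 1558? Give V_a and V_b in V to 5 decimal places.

LSB = 3.3/2^12 = 0.806 mV.
V_a = V_low + 1558·LSB = 1.25522 V; V_b = V_low + 1559·LSB = 1.25603 V.

[1.25522 V, 1.25603 V)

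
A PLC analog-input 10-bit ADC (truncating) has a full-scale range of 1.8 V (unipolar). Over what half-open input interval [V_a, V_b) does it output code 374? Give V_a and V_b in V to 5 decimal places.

LSB = 1.8/2^10 = 1.758 mV.
V_a = V_low + 374·LSB = 0.657422 V; V_b = V_low + 375·LSB = 0.65918 V.

[0.65742 V, 0.65918 V)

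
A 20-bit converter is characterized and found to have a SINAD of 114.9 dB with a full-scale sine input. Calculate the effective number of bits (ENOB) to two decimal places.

ENOB = (SINAD − 1.76) / 6.02 = (114.9 − 1.76)/6.02 = 18.794.

18.79 bits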